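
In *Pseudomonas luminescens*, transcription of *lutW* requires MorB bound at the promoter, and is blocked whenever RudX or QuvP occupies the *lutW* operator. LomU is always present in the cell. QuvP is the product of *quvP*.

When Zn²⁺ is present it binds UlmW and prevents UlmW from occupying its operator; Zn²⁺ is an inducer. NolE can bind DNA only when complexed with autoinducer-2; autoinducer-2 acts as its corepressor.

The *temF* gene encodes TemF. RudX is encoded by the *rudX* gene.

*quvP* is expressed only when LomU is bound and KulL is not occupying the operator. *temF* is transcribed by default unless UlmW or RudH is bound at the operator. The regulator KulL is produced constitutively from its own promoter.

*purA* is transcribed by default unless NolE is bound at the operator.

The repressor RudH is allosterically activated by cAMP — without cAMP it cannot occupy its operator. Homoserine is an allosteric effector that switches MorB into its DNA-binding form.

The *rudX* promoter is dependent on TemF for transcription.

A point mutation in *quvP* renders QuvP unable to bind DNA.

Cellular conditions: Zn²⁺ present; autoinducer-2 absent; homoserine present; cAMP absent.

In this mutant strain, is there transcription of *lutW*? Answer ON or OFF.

Zn²⁺ is present, so UlmW is inactive.
cAMP is absent, so RudH is inactive.
With no repressor bound, *temF* is transcribed.
So TemF is produced and active.
No repressor is bound and TemF is active, so *rudX* is transcribed.
So RudX is produced and active.
QuvP is non-functional in this strain, so it has no effect.
Homoserine is present, so MorB is active.
With repressor RudX bound, *lutW* is not transcribed.

OFF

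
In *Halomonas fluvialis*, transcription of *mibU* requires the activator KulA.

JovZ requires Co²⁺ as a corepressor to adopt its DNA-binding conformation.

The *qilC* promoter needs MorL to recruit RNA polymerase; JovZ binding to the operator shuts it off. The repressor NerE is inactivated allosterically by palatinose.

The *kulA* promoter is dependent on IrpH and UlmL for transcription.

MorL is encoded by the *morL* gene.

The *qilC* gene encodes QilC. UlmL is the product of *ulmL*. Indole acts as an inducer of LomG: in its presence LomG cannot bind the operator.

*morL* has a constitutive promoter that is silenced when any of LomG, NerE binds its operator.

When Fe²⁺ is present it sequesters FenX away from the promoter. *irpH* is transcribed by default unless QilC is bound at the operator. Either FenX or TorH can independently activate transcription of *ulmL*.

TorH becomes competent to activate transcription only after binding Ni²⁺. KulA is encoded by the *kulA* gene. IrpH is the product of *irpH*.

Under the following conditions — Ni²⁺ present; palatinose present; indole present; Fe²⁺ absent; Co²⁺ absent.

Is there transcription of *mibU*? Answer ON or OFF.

Indole is present, so LomG is inactive.
Palatinose is present, so NerE is inactive.
With no repressor bound, *morL* is transcribed.
So MorL is produced and active.
Co²⁺ is absent, so JovZ is inactive.
No repressor is bound and MorL is active, so *qilC* is transcribed.
So QilC is produced and active.
With repressor QilC bound, *irpH* is not transcribed.
So IrpH is not produced.
Fe²⁺ is absent, so FenX is active.
Ni²⁺ is present, so TorH is active.
Activator FenX is present, so *ulmL* is transcribed.
So UlmL is produced and active.
Required activator IrpH is absent, so *kulA* is not transcribed.
So KulA is not produced.
Required activator KulA is absent, so *mibU* is not transcribed.

OFF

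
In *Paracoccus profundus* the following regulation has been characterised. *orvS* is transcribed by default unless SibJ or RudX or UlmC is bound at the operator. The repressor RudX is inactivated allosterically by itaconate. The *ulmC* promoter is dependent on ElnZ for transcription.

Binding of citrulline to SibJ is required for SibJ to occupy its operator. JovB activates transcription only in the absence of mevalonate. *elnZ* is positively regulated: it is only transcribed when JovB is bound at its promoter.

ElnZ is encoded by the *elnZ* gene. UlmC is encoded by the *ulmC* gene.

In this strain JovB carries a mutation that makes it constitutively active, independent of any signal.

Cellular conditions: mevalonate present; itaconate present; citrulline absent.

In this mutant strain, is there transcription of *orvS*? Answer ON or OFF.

OFF

Citrulline is absent, so SibJ is inactive.
Itaconate is present, so RudX is inactive.
JovB is constitutively active in this strain.
No repressor is bound and JovB is active, so *elnZ* is transcribed.
So ElnZ is produced and active.
No repressor is bound and ElnZ is active, so *ulmC* is transcribed.
So UlmC is produced and active.
With repressor UlmC bound, *orvS* is not transcribed.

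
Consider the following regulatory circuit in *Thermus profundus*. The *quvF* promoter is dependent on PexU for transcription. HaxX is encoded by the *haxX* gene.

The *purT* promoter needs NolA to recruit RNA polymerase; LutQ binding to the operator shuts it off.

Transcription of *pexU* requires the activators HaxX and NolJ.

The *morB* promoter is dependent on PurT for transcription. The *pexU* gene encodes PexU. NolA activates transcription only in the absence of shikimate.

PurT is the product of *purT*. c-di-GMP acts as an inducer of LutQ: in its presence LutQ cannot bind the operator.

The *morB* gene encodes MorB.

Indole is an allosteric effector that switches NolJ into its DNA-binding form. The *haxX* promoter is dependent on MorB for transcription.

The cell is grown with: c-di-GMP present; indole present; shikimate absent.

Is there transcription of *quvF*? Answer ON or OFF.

c-di-GMP is present, so LutQ is inactive.
Shikimate is absent, so NolA is active.
No repressor is bound and NolA is active, so *purT* is transcribed.
So PurT is produced and active.
No repressor is bound and PurT is active, so *morB* is transcribed.
So MorB is produced and active.
No repressor is bound and MorB is active, so *haxX* is transcribed.
So HaxX is produced and active.
Indole is present, so NolJ is active.
No repressor is bound and HaxX and NolJ are active, so *pexU* is transcribed.
So PexU is produced and active.
No repressor is bound and PexU is active, so *quvF* is transcribed.

ON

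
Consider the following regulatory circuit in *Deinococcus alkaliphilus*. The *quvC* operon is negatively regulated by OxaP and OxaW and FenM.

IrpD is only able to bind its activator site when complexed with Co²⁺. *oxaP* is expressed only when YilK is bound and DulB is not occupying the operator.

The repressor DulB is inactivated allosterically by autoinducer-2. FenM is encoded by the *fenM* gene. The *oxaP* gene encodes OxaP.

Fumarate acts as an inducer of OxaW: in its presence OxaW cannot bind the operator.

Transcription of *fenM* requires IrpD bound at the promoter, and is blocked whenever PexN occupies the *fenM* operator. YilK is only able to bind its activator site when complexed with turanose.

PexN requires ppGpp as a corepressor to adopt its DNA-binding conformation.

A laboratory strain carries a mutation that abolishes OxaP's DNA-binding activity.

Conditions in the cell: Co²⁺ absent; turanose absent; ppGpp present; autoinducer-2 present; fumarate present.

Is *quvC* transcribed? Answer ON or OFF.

OxaP is non-functional in this strain, so it has no effect.
Fumarate is present, so OxaW is inactive.
ppGpp is present, so PexN is active.
Co²⁺ is absent, so IrpD is inactive.
With repressor PexN bound, *fenM* is not transcribed.
So FenM is not produced.
With no repressor bound, *quvC* is transcribed.

ON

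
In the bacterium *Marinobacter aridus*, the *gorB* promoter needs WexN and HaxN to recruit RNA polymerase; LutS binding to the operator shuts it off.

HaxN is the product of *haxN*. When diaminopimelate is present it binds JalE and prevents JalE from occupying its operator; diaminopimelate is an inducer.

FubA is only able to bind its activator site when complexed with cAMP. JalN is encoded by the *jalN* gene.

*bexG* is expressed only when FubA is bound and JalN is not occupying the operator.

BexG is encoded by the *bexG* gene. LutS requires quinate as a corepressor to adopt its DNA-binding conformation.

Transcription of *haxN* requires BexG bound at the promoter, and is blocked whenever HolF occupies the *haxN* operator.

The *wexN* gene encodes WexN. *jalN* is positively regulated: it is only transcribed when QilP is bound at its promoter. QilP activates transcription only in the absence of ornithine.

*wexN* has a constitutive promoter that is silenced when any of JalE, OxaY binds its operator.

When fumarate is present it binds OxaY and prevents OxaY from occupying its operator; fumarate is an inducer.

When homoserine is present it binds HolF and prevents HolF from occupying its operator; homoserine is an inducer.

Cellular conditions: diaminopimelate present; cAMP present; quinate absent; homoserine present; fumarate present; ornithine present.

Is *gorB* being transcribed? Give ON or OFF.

Quinate is absent, so LutS is inactive.
Diaminopimelate is present, so JalE is inactive.
Fumarate is present, so OxaY is inactive.
With no repressor bound, *wexN* is transcribed.
So WexN is produced and active.
Homoserine is present, so HolF is inactive.
Ornithine is present, so QilP is inactive.
Required activator QilP is absent, so *jalN* is not transcribed.
So JalN is not produced.
cAMP is present, so FubA is active.
No repressor is bound and FubA is active, so *bexG* is transcribed.
So BexG is produced and active.
No repressor is bound and BexG is active, so *haxN* is transcribed.
So HaxN is produced and active.
No repressor is bound and WexN and HaxN are active, so *gorB* is transcribed.

ON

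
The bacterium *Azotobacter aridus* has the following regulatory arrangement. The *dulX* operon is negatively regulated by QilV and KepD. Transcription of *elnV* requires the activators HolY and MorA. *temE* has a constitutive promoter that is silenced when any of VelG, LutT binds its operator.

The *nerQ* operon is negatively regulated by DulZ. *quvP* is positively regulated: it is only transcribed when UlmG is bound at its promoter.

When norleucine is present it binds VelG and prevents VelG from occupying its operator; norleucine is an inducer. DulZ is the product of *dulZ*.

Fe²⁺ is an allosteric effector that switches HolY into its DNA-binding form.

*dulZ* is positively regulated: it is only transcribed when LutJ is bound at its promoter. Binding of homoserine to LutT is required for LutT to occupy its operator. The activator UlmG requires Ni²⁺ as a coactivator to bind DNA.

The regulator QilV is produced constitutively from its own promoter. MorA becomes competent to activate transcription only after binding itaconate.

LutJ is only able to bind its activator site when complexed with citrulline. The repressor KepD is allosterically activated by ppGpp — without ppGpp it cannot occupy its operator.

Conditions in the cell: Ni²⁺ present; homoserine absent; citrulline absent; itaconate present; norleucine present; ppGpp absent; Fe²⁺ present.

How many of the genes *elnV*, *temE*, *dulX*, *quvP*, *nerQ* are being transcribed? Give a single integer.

4

Fe²⁺ is present, so HolY is active.
Itaconate is present, so MorA is active.
No repressor is bound and HolY and MorA are active, so *elnV* is transcribed.
→ *elnV* is ON.
Norleucine is present, so VelG is inactive.
Homoserine is absent, so LutT is inactive.
With no repressor bound, *temE* is transcribed.
→ *temE* is ON.
QilV is produced constitutively and is active.
ppGpp is absent, so KepD is inactive.
With repressor QilV bound, *dulX* is not transcribed.
→ *dulX* is OFF.
Ni²⁺ is present, so UlmG is active.
No repressor is bound and UlmG is active, so *quvP* is transcribed.
→ *quvP* is ON.
Citrulline is absent, so LutJ is inactive.
Required activator LutJ is absent, so *dulZ* is not transcribed.
So DulZ is not produced.
With no repressor bound, *nerQ* is transcribed.
→ *nerQ* is ON.
4 of the 5 genes are transcribed.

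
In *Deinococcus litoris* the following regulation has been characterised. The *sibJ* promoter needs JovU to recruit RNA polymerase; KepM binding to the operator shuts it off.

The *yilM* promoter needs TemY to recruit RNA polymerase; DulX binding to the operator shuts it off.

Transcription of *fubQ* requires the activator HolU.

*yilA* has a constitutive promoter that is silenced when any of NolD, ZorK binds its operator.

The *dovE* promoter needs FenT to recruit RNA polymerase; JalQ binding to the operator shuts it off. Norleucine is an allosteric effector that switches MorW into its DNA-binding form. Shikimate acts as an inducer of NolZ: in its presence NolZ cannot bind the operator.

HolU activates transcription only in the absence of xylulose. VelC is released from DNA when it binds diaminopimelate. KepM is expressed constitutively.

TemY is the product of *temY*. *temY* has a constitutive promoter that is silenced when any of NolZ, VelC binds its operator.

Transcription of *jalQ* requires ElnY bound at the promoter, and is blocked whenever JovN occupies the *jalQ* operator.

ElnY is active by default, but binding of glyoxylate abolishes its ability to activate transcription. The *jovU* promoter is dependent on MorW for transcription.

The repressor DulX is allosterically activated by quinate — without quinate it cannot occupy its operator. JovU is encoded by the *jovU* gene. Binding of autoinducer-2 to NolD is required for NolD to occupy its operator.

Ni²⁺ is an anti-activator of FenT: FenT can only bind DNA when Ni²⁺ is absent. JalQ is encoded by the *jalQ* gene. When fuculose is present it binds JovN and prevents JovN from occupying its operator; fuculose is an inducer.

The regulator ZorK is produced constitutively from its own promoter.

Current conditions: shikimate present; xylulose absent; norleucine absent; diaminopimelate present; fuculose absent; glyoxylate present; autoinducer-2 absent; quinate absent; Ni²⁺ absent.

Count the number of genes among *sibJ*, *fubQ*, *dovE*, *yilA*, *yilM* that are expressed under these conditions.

3

Norleucine is absent, so MorW is inactive.
Required activator MorW is absent, so *jovU* is not transcribed.
So JovU is not produced.
KepM is produced constitutively and is active.
With repressor KepM bound, *sibJ* is not transcribed.
→ *sibJ* is OFF.
Xylulose is absent, so HolU is active.
No repressor is bound and HolU is active, so *fubQ* is transcribed.
→ *fubQ* is ON.
Ni²⁺ is absent, so FenT is active.
Glyoxylate is present, so ElnY is inactive.
Fuculose is absent, so JovN is active.
With repressor JovN bound, *jalQ* is not transcribed.
So JalQ is not produced.
No repressor is bound and FenT is active, so *dovE* is transcribed.
→ *dovE* is ON.
Autoinducer-2 is absent, so NolD is inactive.
ZorK is produced constitutively and is active.
With repressor ZorK bound, *yilA* is not transcribed.
→ *yilA* is OFF.
Quinate is absent, so DulX is inactive.
Shikimate is present, so NolZ is inactive.
Diaminopimelate is present, so VelC is inactive.
With no repressor bound, *temY* is transcribed.
So TemY is produced and active.
No repressor is bound and TemY is active, so *yilM* is transcribed.
→ *yilM* is ON.
3 of the 5 genes are transcribed.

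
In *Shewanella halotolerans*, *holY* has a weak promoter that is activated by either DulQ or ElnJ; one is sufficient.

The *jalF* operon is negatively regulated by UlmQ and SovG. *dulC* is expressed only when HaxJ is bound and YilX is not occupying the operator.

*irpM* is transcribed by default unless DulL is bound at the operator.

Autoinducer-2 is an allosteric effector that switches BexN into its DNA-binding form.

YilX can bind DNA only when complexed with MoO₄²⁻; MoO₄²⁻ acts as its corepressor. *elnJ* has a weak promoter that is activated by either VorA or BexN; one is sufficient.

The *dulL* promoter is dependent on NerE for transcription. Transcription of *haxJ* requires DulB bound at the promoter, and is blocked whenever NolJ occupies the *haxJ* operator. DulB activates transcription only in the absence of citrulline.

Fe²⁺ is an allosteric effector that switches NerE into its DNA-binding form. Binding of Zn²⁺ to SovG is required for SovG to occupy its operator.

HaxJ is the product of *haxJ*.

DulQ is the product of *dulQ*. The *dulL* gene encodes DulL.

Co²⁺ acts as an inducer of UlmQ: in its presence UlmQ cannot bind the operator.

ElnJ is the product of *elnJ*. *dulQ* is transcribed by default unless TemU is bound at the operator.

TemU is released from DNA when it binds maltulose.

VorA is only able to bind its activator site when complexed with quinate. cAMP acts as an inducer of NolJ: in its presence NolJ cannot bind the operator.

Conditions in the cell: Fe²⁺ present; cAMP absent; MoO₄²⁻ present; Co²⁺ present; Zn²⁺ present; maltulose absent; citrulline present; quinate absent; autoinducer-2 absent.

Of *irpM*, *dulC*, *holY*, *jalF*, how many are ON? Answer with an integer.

Fe²⁺ is present, so NerE is active.
No repressor is bound and NerE is active, so *dulL* is transcribed.
So DulL is produced and active.
With repressor DulL bound, *irpM* is not transcribed.
→ *irpM* is OFF.
cAMP is absent, so NolJ is active.
Citrulline is present, so DulB is inactive.
With repressor NolJ bound, *haxJ* is not transcribed.
So HaxJ is not produced.
MoO₄²⁻ is present, so YilX is active.
With repressor YilX bound, *dulC* is not transcribed.
→ *dulC* is OFF.
Maltulose is absent, so TemU is active.
With repressor TemU bound, *dulQ* is not transcribed.
So DulQ is not produced.
Quinate is absent, so VorA is inactive.
Autoinducer-2 is absent, so BexN is inactive.
No activator is available at the *elnJ* promoter, so *elnJ* is not transcribed.
So ElnJ is not produced.
No activator is available at the *holY* promoter, so *holY* is not transcribed.
→ *holY* is OFF.
Co²⁺ is present, so UlmQ is inactive.
Zn²⁺ is present, so SovG is active.
With repressor SovG bound, *jalF* is not transcribed.
→ *jalF* is OFF.
0 of the 4 genes are transcribed.

0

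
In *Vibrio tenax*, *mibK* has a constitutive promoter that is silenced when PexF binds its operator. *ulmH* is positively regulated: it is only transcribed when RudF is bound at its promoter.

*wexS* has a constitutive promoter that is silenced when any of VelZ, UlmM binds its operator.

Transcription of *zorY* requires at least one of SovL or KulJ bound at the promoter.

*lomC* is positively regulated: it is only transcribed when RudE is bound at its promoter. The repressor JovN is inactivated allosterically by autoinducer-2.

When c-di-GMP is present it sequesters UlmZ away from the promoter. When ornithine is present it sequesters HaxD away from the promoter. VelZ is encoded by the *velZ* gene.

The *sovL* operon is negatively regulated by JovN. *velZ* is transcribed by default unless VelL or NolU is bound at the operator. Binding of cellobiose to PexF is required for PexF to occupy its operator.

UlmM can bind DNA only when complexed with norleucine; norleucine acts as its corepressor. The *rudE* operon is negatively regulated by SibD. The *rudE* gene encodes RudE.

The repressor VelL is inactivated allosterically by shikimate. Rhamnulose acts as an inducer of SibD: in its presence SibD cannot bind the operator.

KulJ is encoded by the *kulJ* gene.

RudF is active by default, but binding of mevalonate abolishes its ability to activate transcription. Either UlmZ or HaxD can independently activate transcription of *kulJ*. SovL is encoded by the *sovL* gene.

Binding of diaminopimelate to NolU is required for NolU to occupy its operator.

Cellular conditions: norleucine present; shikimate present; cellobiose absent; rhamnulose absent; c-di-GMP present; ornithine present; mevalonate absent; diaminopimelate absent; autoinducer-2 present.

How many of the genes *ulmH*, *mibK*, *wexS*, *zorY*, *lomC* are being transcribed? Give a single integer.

Mevalonate is absent, so RudF is active.
No repressor is bound and RudF is active, so *ulmH* is transcribed.
→ *ulmH* is ON.
Cellobiose is absent, so PexF is inactive.
With no repressor bound, *mibK* is transcribed.
→ *mibK* is ON.
Shikimate is present, so VelL is inactive.
Diaminopimelate is absent, so NolU is inactive.
With no repressor bound, *velZ* is transcribed.
So VelZ is produced and active.
Norleucine is present, so UlmM is active.
With repressor VelZ bound, *wexS* is not transcribed.
→ *wexS* is OFF.
Autoinducer-2 is present, so JovN is inactive.
With no repressor bound, *sovL* is transcribed.
So SovL is produced and active.
c-di-GMP is present, so UlmZ is inactive.
Ornithine is present, so HaxD is inactive.
No activator is available at the *kulJ* promoter, so *kulJ* is not transcribed.
So KulJ is not produced.
Activator SovL is present, so *zorY* is transcribed.
→ *zorY* is ON.
Rhamnulose is absent, so SibD is active.
With repressor SibD bound, *rudE* is not transcribed.
So RudE is not produced.
Required activator RudE is absent, so *lomC* is not transcribed.
→ *lomC* is OFF.
3 of the 5 genes are transcribed.

3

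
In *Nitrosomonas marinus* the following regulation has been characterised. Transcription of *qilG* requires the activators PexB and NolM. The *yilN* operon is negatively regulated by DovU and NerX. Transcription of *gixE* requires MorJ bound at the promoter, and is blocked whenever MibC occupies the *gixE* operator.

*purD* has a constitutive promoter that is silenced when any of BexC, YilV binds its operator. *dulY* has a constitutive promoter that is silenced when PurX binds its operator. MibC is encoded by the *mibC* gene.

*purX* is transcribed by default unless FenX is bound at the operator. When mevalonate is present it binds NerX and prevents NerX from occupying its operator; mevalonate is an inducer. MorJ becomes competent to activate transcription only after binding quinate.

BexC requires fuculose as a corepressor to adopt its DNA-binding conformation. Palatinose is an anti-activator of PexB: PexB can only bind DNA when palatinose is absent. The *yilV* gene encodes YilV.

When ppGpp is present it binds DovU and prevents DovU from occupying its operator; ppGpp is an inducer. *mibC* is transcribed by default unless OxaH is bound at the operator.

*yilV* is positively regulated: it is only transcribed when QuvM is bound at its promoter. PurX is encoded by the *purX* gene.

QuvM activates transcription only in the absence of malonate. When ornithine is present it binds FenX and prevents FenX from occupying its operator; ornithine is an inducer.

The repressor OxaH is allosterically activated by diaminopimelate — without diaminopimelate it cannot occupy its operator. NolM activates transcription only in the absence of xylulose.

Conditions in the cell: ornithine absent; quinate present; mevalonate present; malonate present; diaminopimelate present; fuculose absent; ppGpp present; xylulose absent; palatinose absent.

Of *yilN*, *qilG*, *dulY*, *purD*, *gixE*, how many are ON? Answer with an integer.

ppGpp is present, so DovU is inactive.
Mevalonate is present, so NerX is inactive.
With no repressor bound, *yilN* is transcribed.
→ *yilN* is ON.
Palatinose is absent, so PexB is active.
Xylulose is absent, so NolM is active.
No repressor is bound and PexB and NolM are active, so *qilG* is transcribed.
→ *qilG* is ON.
Ornithine is absent, so FenX is active.
With repressor FenX bound, *purX* is not transcribed.
So PurX is not produced.
With no repressor bound, *dulY* is transcribed.
→ *dulY* is ON.
Fuculose is absent, so BexC is inactive.
Malonate is present, so QuvM is inactive.
Required activator QuvM is absent, so *yilV* is not transcribed.
So YilV is not produced.
With no repressor bound, *purD* is transcribed.
→ *purD* is ON.
Diaminopimelate is present, so OxaH is active.
With repressor OxaH bound, *mibC* is not transcribed.
So MibC is not produced.
Quinate is present, so MorJ is active.
No repressor is bound and MorJ is active, so *gixE* is transcribed.
→ *gixE* is ON.
5 of the 5 genes are transcribed.

5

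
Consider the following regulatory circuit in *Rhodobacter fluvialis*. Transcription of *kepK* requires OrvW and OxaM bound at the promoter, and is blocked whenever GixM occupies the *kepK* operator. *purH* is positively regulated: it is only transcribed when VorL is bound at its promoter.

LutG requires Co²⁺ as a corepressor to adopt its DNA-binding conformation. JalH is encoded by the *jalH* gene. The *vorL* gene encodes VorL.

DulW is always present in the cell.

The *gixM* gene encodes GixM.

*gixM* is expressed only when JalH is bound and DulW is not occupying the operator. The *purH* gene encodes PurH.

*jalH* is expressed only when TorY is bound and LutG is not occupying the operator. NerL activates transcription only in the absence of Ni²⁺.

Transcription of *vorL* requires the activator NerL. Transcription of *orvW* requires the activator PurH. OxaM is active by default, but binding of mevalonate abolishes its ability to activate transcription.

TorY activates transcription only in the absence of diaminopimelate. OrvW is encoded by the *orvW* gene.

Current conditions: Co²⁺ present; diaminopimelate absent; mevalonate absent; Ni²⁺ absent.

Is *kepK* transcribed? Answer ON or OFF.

Ni²⁺ is absent, so NerL is active.
No repressor is bound and NerL is active, so *vorL* is transcribed.
So VorL is produced and active.
No repressor is bound and VorL is active, so *purH* is transcribed.
So PurH is produced and active.
No repressor is bound and PurH is active, so *orvW* is transcribed.
So OrvW is produced and active.
DulW is produced constitutively and is active.
Co²⁺ is present, so LutG is active.
Diaminopimelate is absent, so TorY is active.
With repressor LutG bound, *jalH* is not transcribed.
So JalH is not produced.
With repressor DulW bound, *gixM* is not transcribed.
So GixM is not produced.
Mevalonate is absent, so OxaM is active.
No repressor is bound and OrvW and OxaM are active, so *kepK* is transcribed.

ON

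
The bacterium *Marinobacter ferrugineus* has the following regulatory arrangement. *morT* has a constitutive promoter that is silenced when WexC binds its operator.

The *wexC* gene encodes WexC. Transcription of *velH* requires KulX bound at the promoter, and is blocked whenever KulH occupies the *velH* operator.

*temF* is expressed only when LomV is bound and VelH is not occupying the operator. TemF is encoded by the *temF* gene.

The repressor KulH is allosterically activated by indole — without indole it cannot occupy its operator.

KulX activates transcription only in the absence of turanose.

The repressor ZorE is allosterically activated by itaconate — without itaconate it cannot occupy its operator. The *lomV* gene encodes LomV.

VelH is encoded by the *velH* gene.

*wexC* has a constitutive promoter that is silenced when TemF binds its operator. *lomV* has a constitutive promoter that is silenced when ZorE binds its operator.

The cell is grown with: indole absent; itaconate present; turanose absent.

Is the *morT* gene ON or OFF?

Indole is absent, so KulH is inactive.
Turanose is absent, so KulX is active.
No repressor is bound and KulX is active, so *velH* is transcribed.
So VelH is produced and active.
Itaconate is present, so ZorE is active.
With repressor ZorE bound, *lomV* is not transcribed.
So LomV is not produced.
With repressor VelH bound, *temF* is not transcribed.
So TemF is not produced.
With no repressor bound, *wexC* is transcribed.
So WexC is produced and active.
With repressor WexC bound, *morT* is not transcribed.

OFF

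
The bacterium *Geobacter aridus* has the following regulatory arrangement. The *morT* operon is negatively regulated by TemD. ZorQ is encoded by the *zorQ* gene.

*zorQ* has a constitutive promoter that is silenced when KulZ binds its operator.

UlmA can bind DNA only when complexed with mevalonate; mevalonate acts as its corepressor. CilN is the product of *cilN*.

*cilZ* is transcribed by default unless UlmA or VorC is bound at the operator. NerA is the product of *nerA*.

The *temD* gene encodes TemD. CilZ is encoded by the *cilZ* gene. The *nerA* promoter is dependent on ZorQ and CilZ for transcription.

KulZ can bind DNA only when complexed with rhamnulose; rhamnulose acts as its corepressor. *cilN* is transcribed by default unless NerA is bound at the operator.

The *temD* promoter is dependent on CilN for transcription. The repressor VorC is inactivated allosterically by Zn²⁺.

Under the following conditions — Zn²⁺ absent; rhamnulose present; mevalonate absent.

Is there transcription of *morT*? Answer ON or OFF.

Rhamnulose is present, so KulZ is active.
With repressor KulZ bound, *zorQ* is not transcribed.
So ZorQ is not produced.
Mevalonate is absent, so UlmA is inactive.
Zn²⁺ is absent, so VorC is active.
With repressor VorC bound, *cilZ* is not transcribed.
So CilZ is not produced.
Required activator ZorQ is absent, so *nerA* is not transcribed.
So NerA is not produced.
With no repressor bound, *cilN* is transcribed.
So CilN is produced and active.
No repressor is bound and CilN is active, so *temD* is transcribed.
So TemD is produced and active.
With repressor TemD bound, *morT* is not transcribed.

OFF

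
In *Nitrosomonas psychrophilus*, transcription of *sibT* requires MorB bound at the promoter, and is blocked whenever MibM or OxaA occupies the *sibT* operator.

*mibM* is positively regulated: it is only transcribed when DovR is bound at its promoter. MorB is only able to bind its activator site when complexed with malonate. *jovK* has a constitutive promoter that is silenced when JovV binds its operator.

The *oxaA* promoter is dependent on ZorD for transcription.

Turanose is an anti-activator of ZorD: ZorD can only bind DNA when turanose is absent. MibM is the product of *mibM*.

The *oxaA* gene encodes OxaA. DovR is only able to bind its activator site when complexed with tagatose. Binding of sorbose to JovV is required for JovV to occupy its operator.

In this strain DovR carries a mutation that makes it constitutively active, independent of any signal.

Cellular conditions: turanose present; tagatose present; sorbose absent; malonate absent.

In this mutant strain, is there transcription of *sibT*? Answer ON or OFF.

DovR is constitutively active in this strain.
No repressor is bound and DovR is active, so *mibM* is transcribed.
So MibM is produced and active.
Malonate is absent, so MorB is inactive.
Turanose is present, so ZorD is inactive.
Required activator ZorD is absent, so *oxaA* is not transcribed.
So OxaA is not produced.
With repressor MibM bound, *sibT* is not transcribed.

OFF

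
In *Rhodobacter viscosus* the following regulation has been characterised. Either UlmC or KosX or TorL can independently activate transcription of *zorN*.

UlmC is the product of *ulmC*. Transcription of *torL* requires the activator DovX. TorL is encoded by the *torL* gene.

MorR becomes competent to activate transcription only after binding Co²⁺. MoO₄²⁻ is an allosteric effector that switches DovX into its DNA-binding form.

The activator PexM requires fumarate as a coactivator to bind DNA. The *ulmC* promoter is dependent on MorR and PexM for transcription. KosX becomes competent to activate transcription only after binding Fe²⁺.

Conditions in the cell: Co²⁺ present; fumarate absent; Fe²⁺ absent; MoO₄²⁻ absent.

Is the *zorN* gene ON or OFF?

Co²⁺ is present, so MorR is active.
Fumarate is absent, so PexM is inactive.
Required activator PexM is absent, so *ulmC* is not transcribed.
So UlmC is not produced.
Fe²⁺ is absent, so KosX is inactive.
MoO₄²⁻ is absent, so DovX is inactive.
Required activator DovX is absent, so *torL* is not transcribed.
So TorL is not produced.
No activator is available at the *zorN* promoter, so *zorN* is not transcribed.

OFF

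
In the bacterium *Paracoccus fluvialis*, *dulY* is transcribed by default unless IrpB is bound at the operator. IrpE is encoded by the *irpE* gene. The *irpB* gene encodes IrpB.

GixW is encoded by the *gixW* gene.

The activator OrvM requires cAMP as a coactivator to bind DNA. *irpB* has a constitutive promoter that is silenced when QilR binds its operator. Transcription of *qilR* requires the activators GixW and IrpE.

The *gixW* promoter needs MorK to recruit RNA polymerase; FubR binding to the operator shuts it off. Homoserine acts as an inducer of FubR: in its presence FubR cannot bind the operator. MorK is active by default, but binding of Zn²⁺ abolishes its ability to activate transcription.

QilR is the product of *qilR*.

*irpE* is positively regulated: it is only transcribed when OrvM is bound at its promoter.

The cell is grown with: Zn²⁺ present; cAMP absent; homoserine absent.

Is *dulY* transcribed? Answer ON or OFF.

Homoserine is absent, so FubR is active.
Zn²⁺ is present, so MorK is inactive.
With repressor FubR bound, *gixW* is not transcribed.
So GixW is not produced.
cAMP is absent, so OrvM is inactive.
Required activator OrvM is absent, so *irpE* is not transcribed.
So IrpE is not produced.
Required activator GixW is absent, so *qilR* is not transcribed.
So QilR is not produced.
With no repressor bound, *irpB* is transcribed.
So IrpB is produced and active.
With repressor IrpB bound, *dulY* is not transcribed.

OFF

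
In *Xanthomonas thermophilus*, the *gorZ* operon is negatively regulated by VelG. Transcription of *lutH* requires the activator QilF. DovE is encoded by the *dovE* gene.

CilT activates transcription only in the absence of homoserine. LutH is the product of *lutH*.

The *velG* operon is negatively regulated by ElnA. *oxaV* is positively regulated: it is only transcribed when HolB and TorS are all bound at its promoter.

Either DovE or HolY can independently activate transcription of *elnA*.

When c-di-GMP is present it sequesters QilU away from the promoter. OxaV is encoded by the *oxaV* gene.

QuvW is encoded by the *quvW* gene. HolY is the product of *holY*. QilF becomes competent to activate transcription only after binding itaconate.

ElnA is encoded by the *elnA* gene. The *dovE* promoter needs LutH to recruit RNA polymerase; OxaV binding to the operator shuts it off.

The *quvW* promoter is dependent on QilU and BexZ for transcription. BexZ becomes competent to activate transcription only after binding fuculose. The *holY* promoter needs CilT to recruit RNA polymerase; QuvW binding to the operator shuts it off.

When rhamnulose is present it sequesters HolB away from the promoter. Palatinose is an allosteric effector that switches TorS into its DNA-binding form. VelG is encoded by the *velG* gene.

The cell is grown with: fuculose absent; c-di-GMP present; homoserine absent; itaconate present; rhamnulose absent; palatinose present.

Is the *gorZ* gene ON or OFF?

ON

Rhamnulose is absent, so HolB is active.
Palatinose is present, so TorS is active.
No repressor is bound and HolB and TorS are active, so *oxaV* is transcribed.
So OxaV is produced and active.
Itaconate is present, so QilF is active.
No repressor is bound and QilF is active, so *lutH* is transcribed.
So LutH is produced and active.
With repressor OxaV bound, *dovE* is not transcribed.
So DovE is not produced.
Homoserine is absent, so CilT is active.
c-di-GMP is present, so QilU is inactive.
Fuculose is absent, so BexZ is inactive.
Required activator QilU is absent, so *quvW* is not transcribed.
So QuvW is not produced.
No repressor is bound and CilT is active, so *holY* is transcribed.
So HolY is produced and active.
Activator HolY is present, so *elnA* is transcribed.
So ElnA is produced and active.
With repressor ElnA bound, *velG* is not transcribed.
So VelG is not produced.
With no repressor bound, *gorZ* is transcribed.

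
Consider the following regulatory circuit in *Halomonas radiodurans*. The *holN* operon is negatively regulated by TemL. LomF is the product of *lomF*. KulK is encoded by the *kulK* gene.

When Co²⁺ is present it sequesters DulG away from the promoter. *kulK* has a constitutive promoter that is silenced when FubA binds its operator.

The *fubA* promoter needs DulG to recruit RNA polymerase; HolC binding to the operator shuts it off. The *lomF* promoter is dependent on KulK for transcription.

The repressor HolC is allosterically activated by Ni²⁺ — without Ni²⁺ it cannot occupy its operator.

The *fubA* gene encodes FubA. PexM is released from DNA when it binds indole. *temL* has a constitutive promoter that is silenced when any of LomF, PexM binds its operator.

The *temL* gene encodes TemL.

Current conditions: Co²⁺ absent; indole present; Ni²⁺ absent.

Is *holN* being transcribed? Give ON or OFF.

OFF

Ni²⁺ is absent, so HolC is inactive.
Co²⁺ is absent, so DulG is active.
No repressor is bound and DulG is active, so *fubA* is transcribed.
So FubA is produced and active.
With repressor FubA bound, *kulK* is not transcribed.
So KulK is not produced.
Required activator KulK is absent, so *lomF* is not transcribed.
So LomF is not produced.
Indole is present, so PexM is inactive.
With no repressor bound, *temL* is transcribed.
So TemL is produced and active.
With repressor TemL bound, *holN* is not transcribed.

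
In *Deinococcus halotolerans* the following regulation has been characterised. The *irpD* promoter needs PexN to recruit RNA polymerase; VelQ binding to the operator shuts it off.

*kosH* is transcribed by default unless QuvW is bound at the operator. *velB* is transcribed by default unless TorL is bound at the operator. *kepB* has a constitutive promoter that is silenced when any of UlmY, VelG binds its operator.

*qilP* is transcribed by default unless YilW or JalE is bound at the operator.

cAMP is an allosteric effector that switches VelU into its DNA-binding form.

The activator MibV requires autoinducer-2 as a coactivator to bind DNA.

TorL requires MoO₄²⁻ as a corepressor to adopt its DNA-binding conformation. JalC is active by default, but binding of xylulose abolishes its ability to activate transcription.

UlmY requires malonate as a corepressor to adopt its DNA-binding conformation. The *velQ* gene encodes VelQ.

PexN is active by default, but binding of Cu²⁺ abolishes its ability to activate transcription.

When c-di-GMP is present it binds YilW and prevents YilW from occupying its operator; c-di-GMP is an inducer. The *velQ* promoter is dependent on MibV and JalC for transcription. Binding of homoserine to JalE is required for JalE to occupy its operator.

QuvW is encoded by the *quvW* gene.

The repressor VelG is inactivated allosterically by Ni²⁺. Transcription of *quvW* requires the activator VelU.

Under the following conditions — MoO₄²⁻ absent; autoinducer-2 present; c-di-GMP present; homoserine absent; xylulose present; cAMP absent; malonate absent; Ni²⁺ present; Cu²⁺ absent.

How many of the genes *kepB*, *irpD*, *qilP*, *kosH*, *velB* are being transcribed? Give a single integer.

Malonate is absent, so UlmY is inactive.
Ni²⁺ is present, so VelG is inactive.
With no repressor bound, *kepB* is transcribed.
→ *kepB* is ON.
Cu²⁺ is absent, so PexN is active.
Autoinducer-2 is present, so MibV is active.
Xylulose is present, so JalC is inactive.
Required activator JalC is absent, so *velQ* is not transcribed.
So VelQ is not produced.
No repressor is bound and PexN is active, so *irpD* is transcribed.
→ *irpD* is ON.
c-di-GMP is present, so YilW is inactive.
Homoserine is absent, so JalE is inactive.
With no repressor bound, *qilP* is transcribed.
→ *qilP* is ON.
cAMP is absent, so VelU is inactive.
Required activator VelU is absent, so *quvW* is not transcribed.
So QuvW is not produced.
With no repressor bound, *kosH* is transcribed.
→ *kosH* is ON.
MoO₄²⁻ is absent, so TorL is inactive.
With no repressor bound, *velB* is transcribed.
→ *velB* is ON.
5 of the 5 genes are transcribed.

5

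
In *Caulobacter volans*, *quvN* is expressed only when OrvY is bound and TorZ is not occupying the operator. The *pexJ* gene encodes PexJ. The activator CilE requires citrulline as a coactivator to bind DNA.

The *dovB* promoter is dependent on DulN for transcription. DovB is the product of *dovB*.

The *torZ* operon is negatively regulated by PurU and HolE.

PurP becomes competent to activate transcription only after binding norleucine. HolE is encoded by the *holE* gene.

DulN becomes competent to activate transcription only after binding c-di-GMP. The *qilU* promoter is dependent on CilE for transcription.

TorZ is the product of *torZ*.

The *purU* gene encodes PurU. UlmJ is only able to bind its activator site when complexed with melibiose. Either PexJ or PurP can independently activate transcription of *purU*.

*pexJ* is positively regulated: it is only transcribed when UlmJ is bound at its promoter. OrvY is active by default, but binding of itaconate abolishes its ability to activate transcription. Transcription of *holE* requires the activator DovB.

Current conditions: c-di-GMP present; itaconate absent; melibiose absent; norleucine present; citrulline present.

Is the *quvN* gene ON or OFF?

ON

Itaconate is absent, so OrvY is active.
Melibiose is absent, so UlmJ is inactive.
Required activator UlmJ is absent, so *pexJ* is not transcribed.
So PexJ is not produced.
Norleucine is present, so PurP is active.
Activator PurP is present, so *purU* is transcribed.
So PurU is produced and active.
c-di-GMP is present, so DulN is active.
No repressor is bound and DulN is active, so *dovB* is transcribed.
So DovB is produced and active.
No repressor is bound and DovB is active, so *holE* is transcribed.
So HolE is produced and active.
With repressor PurU bound, *torZ* is not transcribed.
So TorZ is not produced.
No repressor is bound and OrvY is active, so *quvN* is transcribed.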